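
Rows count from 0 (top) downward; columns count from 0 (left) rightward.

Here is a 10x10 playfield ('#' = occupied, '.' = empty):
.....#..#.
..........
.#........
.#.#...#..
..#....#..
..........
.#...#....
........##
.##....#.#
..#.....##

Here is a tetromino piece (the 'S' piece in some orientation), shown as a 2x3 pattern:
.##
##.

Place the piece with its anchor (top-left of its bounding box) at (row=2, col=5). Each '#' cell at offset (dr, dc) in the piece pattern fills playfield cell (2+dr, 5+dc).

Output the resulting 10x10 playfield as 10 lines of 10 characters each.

Answer: .....#..#.
..........
.#....##..
.#.#.###..
..#....#..
..........
.#...#....
........##
.##....#.#
..#.....##

Derivation:
Fill (2+0,5+1) = (2,6)
Fill (2+0,5+2) = (2,7)
Fill (2+1,5+0) = (3,5)
Fill (2+1,5+1) = (3,6)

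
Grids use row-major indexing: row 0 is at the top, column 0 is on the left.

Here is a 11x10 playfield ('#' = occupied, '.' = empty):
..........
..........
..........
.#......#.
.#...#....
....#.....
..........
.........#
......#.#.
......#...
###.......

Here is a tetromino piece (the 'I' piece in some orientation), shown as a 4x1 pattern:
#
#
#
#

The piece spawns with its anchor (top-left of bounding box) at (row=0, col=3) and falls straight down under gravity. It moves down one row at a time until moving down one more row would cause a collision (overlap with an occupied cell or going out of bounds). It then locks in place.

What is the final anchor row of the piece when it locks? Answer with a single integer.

Spawn at (row=0, col=3). Try each row:
  row 0: fits
  row 1: fits
  row 2: fits
  row 3: fits
  row 4: fits
  row 5: fits
  row 6: fits
  row 7: fits
  row 8: blocked -> lock at row 7

Answer: 7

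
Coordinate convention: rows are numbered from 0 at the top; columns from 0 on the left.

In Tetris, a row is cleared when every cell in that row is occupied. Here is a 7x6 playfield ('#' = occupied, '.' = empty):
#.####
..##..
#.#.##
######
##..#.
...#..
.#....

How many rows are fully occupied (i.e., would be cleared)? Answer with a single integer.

Check each row:
  row 0: 1 empty cell -> not full
  row 1: 4 empty cells -> not full
  row 2: 2 empty cells -> not full
  row 3: 0 empty cells -> FULL (clear)
  row 4: 3 empty cells -> not full
  row 5: 5 empty cells -> not full
  row 6: 5 empty cells -> not full
Total rows cleared: 1

Answer: 1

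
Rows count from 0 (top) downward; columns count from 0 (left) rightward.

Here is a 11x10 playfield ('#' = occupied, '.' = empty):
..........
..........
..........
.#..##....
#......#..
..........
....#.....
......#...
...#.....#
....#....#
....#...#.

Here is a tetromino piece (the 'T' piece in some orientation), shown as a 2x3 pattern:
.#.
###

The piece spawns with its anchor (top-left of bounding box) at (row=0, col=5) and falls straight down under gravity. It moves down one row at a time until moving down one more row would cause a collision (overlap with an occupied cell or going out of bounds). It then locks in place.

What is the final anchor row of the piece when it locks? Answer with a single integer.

Answer: 1

Derivation:
Spawn at (row=0, col=5). Try each row:
  row 0: fits
  row 1: fits
  row 2: blocked -> lock at row 1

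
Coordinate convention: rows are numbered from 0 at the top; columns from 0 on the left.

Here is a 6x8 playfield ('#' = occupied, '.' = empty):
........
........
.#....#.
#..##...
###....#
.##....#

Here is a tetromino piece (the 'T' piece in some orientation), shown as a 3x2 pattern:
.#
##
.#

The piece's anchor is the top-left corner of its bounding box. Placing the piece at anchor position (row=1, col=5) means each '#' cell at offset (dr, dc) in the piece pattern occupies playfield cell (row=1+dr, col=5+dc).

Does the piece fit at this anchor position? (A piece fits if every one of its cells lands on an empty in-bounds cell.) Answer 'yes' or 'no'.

Answer: no

Derivation:
Check each piece cell at anchor (1, 5):
  offset (0,1) -> (1,6): empty -> OK
  offset (1,0) -> (2,5): empty -> OK
  offset (1,1) -> (2,6): occupied ('#') -> FAIL
  offset (2,1) -> (3,6): empty -> OK
All cells valid: no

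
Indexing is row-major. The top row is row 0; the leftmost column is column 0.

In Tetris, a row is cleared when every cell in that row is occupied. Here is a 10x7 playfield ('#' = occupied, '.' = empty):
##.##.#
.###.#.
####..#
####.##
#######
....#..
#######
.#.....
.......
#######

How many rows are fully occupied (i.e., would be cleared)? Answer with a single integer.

Check each row:
  row 0: 2 empty cells -> not full
  row 1: 3 empty cells -> not full
  row 2: 2 empty cells -> not full
  row 3: 1 empty cell -> not full
  row 4: 0 empty cells -> FULL (clear)
  row 5: 6 empty cells -> not full
  row 6: 0 empty cells -> FULL (clear)
  row 7: 6 empty cells -> not full
  row 8: 7 empty cells -> not full
  row 9: 0 empty cells -> FULL (clear)
Total rows cleared: 3

Answer: 3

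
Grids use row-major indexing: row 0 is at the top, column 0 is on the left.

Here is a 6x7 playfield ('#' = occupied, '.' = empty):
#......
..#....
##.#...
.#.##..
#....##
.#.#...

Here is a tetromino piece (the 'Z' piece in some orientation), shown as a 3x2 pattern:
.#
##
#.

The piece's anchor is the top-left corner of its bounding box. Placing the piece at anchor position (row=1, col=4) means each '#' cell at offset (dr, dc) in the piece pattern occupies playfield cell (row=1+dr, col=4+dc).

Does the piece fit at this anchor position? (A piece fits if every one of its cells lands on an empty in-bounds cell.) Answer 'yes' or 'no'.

Check each piece cell at anchor (1, 4):
  offset (0,1) -> (1,5): empty -> OK
  offset (1,0) -> (2,4): empty -> OK
  offset (1,1) -> (2,5): empty -> OK
  offset (2,0) -> (3,4): occupied ('#') -> FAIL
All cells valid: no

Answer: no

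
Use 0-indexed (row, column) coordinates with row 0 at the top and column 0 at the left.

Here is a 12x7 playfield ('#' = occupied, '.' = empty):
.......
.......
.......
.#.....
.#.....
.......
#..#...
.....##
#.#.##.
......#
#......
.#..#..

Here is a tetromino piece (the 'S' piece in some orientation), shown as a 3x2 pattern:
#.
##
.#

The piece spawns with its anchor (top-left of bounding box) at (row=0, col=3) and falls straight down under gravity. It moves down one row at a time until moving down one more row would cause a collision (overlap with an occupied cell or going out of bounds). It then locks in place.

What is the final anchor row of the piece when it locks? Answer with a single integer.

Spawn at (row=0, col=3). Try each row:
  row 0: fits
  row 1: fits
  row 2: fits
  row 3: fits
  row 4: fits
  row 5: blocked -> lock at row 4

Answer: 4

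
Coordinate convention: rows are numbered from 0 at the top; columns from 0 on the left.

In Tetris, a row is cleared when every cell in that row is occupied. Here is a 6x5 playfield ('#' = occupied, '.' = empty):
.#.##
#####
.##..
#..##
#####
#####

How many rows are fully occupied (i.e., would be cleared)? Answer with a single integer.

Answer: 3

Derivation:
Check each row:
  row 0: 2 empty cells -> not full
  row 1: 0 empty cells -> FULL (clear)
  row 2: 3 empty cells -> not full
  row 3: 2 empty cells -> not full
  row 4: 0 empty cells -> FULL (clear)
  row 5: 0 empty cells -> FULL (clear)
Total rows cleared: 3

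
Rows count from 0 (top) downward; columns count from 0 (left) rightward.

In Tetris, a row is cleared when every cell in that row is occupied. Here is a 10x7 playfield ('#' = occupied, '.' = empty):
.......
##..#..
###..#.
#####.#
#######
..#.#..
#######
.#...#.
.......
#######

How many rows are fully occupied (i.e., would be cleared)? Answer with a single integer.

Answer: 3

Derivation:
Check each row:
  row 0: 7 empty cells -> not full
  row 1: 4 empty cells -> not full
  row 2: 3 empty cells -> not full
  row 3: 1 empty cell -> not full
  row 4: 0 empty cells -> FULL (clear)
  row 5: 5 empty cells -> not full
  row 6: 0 empty cells -> FULL (clear)
  row 7: 5 empty cells -> not full
  row 8: 7 empty cells -> not full
  row 9: 0 empty cells -> FULL (clear)
Total rows cleared: 3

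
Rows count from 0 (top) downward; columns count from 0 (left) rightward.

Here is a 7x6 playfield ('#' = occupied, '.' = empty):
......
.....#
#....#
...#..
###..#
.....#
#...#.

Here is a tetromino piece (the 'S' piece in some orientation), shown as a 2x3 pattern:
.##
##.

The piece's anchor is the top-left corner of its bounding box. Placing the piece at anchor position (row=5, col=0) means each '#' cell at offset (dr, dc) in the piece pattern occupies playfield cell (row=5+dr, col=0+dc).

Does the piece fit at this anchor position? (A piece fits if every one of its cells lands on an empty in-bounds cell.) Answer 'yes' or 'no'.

Answer: no

Derivation:
Check each piece cell at anchor (5, 0):
  offset (0,1) -> (5,1): empty -> OK
  offset (0,2) -> (5,2): empty -> OK
  offset (1,0) -> (6,0): occupied ('#') -> FAIL
  offset (1,1) -> (6,1): empty -> OK
All cells valid: no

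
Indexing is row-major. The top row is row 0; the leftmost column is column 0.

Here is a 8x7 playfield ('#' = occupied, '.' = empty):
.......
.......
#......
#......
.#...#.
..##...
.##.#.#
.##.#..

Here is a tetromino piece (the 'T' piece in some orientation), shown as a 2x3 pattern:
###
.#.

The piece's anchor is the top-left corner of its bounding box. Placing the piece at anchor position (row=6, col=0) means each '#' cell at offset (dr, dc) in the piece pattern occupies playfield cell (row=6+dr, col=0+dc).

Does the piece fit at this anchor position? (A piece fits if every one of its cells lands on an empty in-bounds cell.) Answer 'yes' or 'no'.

Answer: no

Derivation:
Check each piece cell at anchor (6, 0):
  offset (0,0) -> (6,0): empty -> OK
  offset (0,1) -> (6,1): occupied ('#') -> FAIL
  offset (0,2) -> (6,2): occupied ('#') -> FAIL
  offset (1,1) -> (7,1): occupied ('#') -> FAIL
All cells valid: no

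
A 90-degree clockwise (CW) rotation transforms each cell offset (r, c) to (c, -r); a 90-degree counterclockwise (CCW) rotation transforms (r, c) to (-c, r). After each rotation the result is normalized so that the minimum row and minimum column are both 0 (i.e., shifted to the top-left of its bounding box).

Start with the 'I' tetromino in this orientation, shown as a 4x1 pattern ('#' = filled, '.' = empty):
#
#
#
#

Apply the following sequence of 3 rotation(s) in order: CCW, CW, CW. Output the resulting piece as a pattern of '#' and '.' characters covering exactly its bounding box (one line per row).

Start:
#
#
#
#
After rotation 1 (CCW):
####
After rotation 2 (CW):
#
#
#
#
After rotation 3 (CW):
####

Answer: ####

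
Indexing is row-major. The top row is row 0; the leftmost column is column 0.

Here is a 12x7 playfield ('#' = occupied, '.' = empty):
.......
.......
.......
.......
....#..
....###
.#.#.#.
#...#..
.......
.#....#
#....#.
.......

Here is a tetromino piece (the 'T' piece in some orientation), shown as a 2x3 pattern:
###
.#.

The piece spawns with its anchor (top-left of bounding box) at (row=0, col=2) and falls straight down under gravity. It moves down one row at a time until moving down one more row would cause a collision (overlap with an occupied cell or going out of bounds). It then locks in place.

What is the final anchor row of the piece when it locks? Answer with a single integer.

Spawn at (row=0, col=2). Try each row:
  row 0: fits
  row 1: fits
  row 2: fits
  row 3: fits
  row 4: blocked -> lock at row 3

Answer: 3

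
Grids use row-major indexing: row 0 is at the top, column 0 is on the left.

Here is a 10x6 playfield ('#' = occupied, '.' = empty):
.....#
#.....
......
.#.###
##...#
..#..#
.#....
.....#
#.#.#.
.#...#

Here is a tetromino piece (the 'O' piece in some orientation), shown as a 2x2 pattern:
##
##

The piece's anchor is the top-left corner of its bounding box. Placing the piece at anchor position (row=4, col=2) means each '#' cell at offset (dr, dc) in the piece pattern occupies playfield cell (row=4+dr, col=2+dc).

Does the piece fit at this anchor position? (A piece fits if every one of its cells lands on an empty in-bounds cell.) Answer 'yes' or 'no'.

Check each piece cell at anchor (4, 2):
  offset (0,0) -> (4,2): empty -> OK
  offset (0,1) -> (4,3): empty -> OK
  offset (1,0) -> (5,2): occupied ('#') -> FAIL
  offset (1,1) -> (5,3): empty -> OK
All cells valid: no

Answer: no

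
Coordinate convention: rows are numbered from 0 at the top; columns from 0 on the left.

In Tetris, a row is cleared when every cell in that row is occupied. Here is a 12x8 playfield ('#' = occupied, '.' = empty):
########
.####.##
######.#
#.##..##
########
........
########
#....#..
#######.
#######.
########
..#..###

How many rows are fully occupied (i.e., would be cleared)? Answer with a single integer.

Check each row:
  row 0: 0 empty cells -> FULL (clear)
  row 1: 2 empty cells -> not full
  row 2: 1 empty cell -> not full
  row 3: 3 empty cells -> not full
  row 4: 0 empty cells -> FULL (clear)
  row 5: 8 empty cells -> not full
  row 6: 0 empty cells -> FULL (clear)
  row 7: 6 empty cells -> not full
  row 8: 1 empty cell -> not full
  row 9: 1 empty cell -> not full
  row 10: 0 empty cells -> FULL (clear)
  row 11: 4 empty cells -> not full
Total rows cleared: 4

Answer: 4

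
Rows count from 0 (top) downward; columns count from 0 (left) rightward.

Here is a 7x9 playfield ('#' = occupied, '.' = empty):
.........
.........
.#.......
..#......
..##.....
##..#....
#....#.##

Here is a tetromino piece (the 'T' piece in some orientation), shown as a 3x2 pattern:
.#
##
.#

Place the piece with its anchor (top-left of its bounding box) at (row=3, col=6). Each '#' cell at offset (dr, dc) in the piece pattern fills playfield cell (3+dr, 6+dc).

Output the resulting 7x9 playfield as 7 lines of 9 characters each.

Fill (3+0,6+1) = (3,7)
Fill (3+1,6+0) = (4,6)
Fill (3+1,6+1) = (4,7)
Fill (3+2,6+1) = (5,7)

Answer: .........
.........
.#.......
..#....#.
..##..##.
##..#..#.
#....#.##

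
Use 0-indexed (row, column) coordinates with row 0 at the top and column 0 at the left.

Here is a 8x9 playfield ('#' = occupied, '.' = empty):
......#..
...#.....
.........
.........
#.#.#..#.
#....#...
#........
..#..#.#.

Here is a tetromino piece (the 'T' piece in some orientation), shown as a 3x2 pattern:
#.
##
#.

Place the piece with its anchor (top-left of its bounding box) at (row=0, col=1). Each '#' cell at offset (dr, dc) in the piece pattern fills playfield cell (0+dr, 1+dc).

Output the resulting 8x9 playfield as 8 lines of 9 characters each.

Fill (0+0,1+0) = (0,1)
Fill (0+1,1+0) = (1,1)
Fill (0+1,1+1) = (1,2)
Fill (0+2,1+0) = (2,1)

Answer: .#....#..
.###.....
.#.......
.........
#.#.#..#.
#....#...
#........
..#..#.#.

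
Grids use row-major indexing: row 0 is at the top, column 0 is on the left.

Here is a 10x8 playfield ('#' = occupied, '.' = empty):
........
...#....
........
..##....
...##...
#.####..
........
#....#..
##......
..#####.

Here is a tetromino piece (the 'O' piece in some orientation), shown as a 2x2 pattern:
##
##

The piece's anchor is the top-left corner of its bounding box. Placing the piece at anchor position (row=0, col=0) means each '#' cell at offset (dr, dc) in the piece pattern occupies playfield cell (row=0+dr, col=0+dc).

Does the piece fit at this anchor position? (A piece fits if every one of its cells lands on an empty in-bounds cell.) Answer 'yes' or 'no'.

Check each piece cell at anchor (0, 0):
  offset (0,0) -> (0,0): empty -> OK
  offset (0,1) -> (0,1): empty -> OK
  offset (1,0) -> (1,0): empty -> OK
  offset (1,1) -> (1,1): empty -> OK
All cells valid: yes

Answer: yes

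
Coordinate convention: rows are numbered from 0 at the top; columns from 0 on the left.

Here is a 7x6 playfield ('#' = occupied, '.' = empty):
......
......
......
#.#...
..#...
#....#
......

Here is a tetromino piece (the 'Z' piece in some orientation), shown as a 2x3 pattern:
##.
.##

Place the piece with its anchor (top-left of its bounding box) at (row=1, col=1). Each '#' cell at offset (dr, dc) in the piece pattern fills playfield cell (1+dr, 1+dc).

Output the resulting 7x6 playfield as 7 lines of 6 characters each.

Fill (1+0,1+0) = (1,1)
Fill (1+0,1+1) = (1,2)
Fill (1+1,1+1) = (2,2)
Fill (1+1,1+2) = (2,3)

Answer: ......
.##...
..##..
#.#...
..#...
#....#
......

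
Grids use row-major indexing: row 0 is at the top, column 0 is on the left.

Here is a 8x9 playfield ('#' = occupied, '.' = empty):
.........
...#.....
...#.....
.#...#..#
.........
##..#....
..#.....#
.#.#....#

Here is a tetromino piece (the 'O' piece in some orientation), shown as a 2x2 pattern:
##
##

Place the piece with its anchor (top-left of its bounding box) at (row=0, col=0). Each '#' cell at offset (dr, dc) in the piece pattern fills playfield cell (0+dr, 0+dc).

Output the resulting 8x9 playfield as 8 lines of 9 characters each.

Fill (0+0,0+0) = (0,0)
Fill (0+0,0+1) = (0,1)
Fill (0+1,0+0) = (1,0)
Fill (0+1,0+1) = (1,1)

Answer: ##.......
##.#.....
...#.....
.#...#..#
.........
##..#....
..#.....#
.#.#....#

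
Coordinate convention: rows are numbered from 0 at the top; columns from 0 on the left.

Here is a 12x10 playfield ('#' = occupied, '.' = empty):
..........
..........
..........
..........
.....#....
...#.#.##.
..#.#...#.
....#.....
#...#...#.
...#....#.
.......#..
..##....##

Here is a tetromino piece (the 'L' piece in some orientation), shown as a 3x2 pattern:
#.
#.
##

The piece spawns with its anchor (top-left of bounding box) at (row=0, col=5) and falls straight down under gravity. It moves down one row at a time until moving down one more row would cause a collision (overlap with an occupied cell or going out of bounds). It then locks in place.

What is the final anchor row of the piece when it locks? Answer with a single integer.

Spawn at (row=0, col=5). Try each row:
  row 0: fits
  row 1: fits
  row 2: blocked -> lock at row 1

Answer: 1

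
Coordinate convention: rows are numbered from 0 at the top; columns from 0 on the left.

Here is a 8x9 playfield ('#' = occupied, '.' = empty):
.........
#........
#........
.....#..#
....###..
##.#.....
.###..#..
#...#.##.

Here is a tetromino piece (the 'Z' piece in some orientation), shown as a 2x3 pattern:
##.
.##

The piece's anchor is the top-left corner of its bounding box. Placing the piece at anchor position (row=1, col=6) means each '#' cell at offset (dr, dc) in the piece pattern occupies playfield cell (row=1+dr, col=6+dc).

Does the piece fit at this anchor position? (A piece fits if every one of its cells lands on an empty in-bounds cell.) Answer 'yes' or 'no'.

Check each piece cell at anchor (1, 6):
  offset (0,0) -> (1,6): empty -> OK
  offset (0,1) -> (1,7): empty -> OK
  offset (1,1) -> (2,7): empty -> OK
  offset (1,2) -> (2,8): empty -> OK
All cells valid: yes

Answer: yes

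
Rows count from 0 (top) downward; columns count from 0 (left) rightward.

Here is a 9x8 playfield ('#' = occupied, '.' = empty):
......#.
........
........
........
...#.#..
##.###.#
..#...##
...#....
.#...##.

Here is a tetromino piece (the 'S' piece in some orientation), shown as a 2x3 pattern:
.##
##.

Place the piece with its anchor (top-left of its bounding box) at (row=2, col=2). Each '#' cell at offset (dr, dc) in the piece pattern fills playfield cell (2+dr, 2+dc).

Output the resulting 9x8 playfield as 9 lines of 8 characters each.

Fill (2+0,2+1) = (2,3)
Fill (2+0,2+2) = (2,4)
Fill (2+1,2+0) = (3,2)
Fill (2+1,2+1) = (3,3)

Answer: ......#.
........
...##...
..##....
...#.#..
##.###.#
..#...##
...#....
.#...##.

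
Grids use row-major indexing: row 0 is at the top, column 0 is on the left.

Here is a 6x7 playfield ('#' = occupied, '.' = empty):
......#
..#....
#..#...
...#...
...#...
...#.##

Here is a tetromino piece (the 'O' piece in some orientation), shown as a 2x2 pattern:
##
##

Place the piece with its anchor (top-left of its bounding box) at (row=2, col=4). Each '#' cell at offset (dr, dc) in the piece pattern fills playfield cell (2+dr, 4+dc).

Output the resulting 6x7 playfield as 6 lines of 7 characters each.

Answer: ......#
..#....
#..###.
...###.
...#...
...#.##

Derivation:
Fill (2+0,4+0) = (2,4)
Fill (2+0,4+1) = (2,5)
Fill (2+1,4+0) = (3,4)
Fill (2+1,4+1) = (3,5)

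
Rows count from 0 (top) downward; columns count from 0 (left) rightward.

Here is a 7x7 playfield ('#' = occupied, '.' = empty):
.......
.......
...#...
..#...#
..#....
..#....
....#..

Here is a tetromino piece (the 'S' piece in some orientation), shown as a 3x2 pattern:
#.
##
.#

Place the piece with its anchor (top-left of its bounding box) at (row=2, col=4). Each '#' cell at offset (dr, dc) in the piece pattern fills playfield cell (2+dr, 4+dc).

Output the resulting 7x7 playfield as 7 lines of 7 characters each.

Answer: .......
.......
...##..
..#.###
..#..#.
..#....
....#..

Derivation:
Fill (2+0,4+0) = (2,4)
Fill (2+1,4+0) = (3,4)
Fill (2+1,4+1) = (3,5)
Fill (2+2,4+1) = (4,5)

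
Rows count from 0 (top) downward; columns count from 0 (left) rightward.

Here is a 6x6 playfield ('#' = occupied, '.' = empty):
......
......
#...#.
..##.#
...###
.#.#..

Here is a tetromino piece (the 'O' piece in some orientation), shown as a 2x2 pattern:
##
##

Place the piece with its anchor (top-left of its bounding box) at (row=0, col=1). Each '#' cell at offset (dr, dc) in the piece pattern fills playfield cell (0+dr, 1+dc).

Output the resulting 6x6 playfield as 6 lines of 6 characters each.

Answer: .##...
.##...
#...#.
..##.#
...###
.#.#..

Derivation:
Fill (0+0,1+0) = (0,1)
Fill (0+0,1+1) = (0,2)
Fill (0+1,1+0) = (1,1)
Fill (0+1,1+1) = (1,2)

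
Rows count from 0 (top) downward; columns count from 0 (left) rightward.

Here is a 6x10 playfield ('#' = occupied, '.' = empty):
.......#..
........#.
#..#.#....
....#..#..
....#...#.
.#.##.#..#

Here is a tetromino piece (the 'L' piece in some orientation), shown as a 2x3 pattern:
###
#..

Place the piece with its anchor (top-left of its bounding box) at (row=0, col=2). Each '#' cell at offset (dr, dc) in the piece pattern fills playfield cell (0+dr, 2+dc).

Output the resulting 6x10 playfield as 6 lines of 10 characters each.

Answer: ..###..#..
..#.....#.
#..#.#....
....#..#..
....#...#.
.#.##.#..#

Derivation:
Fill (0+0,2+0) = (0,2)
Fill (0+0,2+1) = (0,3)
Fill (0+0,2+2) = (0,4)
Fill (0+1,2+0) = (1,2)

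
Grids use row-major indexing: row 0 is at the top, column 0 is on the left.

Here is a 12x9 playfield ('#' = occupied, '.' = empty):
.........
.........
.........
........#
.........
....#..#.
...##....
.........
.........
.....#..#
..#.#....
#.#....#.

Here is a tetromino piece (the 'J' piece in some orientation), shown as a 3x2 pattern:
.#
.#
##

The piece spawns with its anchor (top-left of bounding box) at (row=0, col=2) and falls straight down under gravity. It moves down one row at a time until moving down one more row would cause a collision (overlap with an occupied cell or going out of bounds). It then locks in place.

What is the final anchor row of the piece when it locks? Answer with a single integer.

Answer: 3

Derivation:
Spawn at (row=0, col=2). Try each row:
  row 0: fits
  row 1: fits
  row 2: fits
  row 3: fits
  row 4: blocked -> lock at row 3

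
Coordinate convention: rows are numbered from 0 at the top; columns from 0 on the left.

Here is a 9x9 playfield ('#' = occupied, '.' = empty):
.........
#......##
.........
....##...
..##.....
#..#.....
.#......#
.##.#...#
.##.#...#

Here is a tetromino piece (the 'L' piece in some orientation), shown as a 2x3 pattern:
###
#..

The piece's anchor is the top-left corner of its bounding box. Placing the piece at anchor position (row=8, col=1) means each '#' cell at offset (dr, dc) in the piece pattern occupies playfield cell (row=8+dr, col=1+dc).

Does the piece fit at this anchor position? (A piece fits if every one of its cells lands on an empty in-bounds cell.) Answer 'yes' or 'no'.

Check each piece cell at anchor (8, 1):
  offset (0,0) -> (8,1): occupied ('#') -> FAIL
  offset (0,1) -> (8,2): occupied ('#') -> FAIL
  offset (0,2) -> (8,3): empty -> OK
  offset (1,0) -> (9,1): out of bounds -> FAIL
All cells valid: no

Answer: no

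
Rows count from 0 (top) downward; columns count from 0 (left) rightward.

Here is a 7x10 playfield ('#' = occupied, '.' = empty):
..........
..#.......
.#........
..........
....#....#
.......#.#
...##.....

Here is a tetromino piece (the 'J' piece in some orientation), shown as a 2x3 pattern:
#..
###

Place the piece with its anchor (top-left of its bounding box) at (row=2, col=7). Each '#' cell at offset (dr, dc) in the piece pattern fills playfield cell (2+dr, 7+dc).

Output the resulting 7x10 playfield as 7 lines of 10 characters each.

Answer: ..........
..#.......
.#.....#..
.......###
....#....#
.......#.#
...##.....

Derivation:
Fill (2+0,7+0) = (2,7)
Fill (2+1,7+0) = (3,7)
Fill (2+1,7+1) = (3,8)
Fill (2+1,7+2) = (3,9)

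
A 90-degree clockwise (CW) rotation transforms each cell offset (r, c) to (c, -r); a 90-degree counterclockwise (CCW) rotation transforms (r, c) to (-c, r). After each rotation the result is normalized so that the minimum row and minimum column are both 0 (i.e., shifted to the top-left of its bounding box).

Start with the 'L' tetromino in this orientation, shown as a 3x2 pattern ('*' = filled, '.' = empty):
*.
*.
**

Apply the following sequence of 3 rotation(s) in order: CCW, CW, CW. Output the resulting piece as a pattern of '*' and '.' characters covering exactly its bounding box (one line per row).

Start:
*.
*.
**
After rotation 1 (CCW):
..*
***
After rotation 2 (CW):
*.
*.
**
After rotation 3 (CW):
***
*..

Answer: ***
*..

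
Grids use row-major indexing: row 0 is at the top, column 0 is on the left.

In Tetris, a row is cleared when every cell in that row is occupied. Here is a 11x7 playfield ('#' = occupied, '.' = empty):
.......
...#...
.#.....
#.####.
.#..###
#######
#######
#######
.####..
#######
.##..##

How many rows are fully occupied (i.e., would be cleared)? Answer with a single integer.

Answer: 4

Derivation:
Check each row:
  row 0: 7 empty cells -> not full
  row 1: 6 empty cells -> not full
  row 2: 6 empty cells -> not full
  row 3: 2 empty cells -> not full
  row 4: 3 empty cells -> not full
  row 5: 0 empty cells -> FULL (clear)
  row 6: 0 empty cells -> FULL (clear)
  row 7: 0 empty cells -> FULL (clear)
  row 8: 3 empty cells -> not full
  row 9: 0 empty cells -> FULL (clear)
  row 10: 3 empty cells -> not full
Total rows cleared: 4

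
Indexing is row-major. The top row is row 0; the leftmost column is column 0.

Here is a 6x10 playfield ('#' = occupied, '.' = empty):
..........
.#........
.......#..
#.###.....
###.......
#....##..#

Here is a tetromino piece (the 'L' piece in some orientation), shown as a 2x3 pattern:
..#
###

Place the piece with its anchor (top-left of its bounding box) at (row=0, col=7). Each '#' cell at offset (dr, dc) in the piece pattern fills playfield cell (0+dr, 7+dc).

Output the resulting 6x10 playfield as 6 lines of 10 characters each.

Fill (0+0,7+2) = (0,9)
Fill (0+1,7+0) = (1,7)
Fill (0+1,7+1) = (1,8)
Fill (0+1,7+2) = (1,9)

Answer: .........#
.#.....###
.......#..
#.###.....
###.......
#....##..#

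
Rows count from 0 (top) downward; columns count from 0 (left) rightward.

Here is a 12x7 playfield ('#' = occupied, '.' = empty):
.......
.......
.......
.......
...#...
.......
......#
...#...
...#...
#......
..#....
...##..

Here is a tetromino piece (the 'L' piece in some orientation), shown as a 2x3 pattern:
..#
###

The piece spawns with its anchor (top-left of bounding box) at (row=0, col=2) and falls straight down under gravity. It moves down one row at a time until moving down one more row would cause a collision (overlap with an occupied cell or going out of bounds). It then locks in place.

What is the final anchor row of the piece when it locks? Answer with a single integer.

Answer: 2

Derivation:
Spawn at (row=0, col=2). Try each row:
  row 0: fits
  row 1: fits
  row 2: fits
  row 3: blocked -> lock at row 2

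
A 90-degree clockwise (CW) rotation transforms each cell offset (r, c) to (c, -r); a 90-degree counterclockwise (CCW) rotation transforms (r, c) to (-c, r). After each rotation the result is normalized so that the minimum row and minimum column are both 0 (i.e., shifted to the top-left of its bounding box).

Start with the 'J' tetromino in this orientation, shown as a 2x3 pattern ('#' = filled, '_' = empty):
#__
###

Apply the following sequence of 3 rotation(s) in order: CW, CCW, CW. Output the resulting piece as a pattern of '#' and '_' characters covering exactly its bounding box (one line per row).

Answer: ##
#_
#_

Derivation:
Start:
#__
###
After rotation 1 (CW):
##
#_
#_
After rotation 2 (CCW):
#__
###
After rotation 3 (CW):
##
#_
#_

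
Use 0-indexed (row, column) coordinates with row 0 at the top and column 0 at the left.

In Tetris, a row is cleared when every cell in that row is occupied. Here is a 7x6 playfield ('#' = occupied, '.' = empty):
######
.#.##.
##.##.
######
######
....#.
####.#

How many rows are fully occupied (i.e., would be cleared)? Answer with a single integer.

Answer: 3

Derivation:
Check each row:
  row 0: 0 empty cells -> FULL (clear)
  row 1: 3 empty cells -> not full
  row 2: 2 empty cells -> not full
  row 3: 0 empty cells -> FULL (clear)
  row 4: 0 empty cells -> FULL (clear)
  row 5: 5 empty cells -> not full
  row 6: 1 empty cell -> not full
Total rows cleared: 3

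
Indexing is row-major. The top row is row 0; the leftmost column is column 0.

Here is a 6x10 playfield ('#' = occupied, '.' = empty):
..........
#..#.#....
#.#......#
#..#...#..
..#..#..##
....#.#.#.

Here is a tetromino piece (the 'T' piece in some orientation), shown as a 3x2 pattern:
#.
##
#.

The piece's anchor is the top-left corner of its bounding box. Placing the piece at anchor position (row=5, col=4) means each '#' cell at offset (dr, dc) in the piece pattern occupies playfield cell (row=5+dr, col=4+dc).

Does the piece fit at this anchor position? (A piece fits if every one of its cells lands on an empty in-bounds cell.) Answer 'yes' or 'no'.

Answer: no

Derivation:
Check each piece cell at anchor (5, 4):
  offset (0,0) -> (5,4): occupied ('#') -> FAIL
  offset (1,0) -> (6,4): out of bounds -> FAIL
  offset (1,1) -> (6,5): out of bounds -> FAIL
  offset (2,0) -> (7,4): out of bounds -> FAIL
All cells valid: no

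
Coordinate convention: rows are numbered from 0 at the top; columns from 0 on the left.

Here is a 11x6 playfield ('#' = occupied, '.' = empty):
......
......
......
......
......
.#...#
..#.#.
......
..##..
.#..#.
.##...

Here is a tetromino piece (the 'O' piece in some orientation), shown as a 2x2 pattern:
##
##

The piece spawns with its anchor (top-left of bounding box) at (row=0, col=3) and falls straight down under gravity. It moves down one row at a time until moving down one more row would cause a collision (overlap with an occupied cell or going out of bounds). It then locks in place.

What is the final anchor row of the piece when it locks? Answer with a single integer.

Spawn at (row=0, col=3). Try each row:
  row 0: fits
  row 1: fits
  row 2: fits
  row 3: fits
  row 4: fits
  row 5: blocked -> lock at row 4

Answer: 4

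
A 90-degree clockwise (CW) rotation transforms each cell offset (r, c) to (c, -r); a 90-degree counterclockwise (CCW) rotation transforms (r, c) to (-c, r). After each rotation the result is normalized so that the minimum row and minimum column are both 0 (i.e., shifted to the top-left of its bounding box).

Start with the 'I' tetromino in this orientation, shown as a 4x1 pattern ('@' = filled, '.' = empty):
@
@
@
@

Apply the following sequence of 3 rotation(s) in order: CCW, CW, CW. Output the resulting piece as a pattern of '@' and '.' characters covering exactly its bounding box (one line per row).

Start:
@
@
@
@
After rotation 1 (CCW):
@@@@
After rotation 2 (CW):
@
@
@
@
After rotation 3 (CW):
@@@@

Answer: @@@@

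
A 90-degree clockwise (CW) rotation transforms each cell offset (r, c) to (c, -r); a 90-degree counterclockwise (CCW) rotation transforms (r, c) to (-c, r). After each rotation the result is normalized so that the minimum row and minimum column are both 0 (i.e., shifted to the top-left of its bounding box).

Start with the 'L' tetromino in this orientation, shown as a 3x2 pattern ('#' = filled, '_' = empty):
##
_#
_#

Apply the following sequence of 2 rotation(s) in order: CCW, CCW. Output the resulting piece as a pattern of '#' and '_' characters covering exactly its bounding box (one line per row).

Start:
##
_#
_#
After rotation 1 (CCW):
###
#__
After rotation 2 (CCW):
#_
#_
##

Answer: #_
#_
##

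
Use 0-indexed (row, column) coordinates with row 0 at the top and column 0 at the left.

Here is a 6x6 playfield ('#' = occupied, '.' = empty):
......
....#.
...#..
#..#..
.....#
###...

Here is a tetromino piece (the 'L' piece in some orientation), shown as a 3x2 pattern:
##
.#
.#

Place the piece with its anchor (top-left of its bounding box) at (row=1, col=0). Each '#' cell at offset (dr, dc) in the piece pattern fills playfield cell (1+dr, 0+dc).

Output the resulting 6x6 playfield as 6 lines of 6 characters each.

Fill (1+0,0+0) = (1,0)
Fill (1+0,0+1) = (1,1)
Fill (1+1,0+1) = (2,1)
Fill (1+2,0+1) = (3,1)

Answer: ......
##..#.
.#.#..
##.#..
.....#
###...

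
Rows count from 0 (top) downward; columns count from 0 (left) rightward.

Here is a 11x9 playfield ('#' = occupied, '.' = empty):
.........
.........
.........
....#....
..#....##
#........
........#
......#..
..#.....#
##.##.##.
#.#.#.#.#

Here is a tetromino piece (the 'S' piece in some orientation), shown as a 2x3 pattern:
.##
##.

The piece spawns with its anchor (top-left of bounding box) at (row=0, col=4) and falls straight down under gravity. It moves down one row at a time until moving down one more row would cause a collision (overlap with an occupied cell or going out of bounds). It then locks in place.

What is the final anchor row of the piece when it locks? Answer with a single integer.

Spawn at (row=0, col=4). Try each row:
  row 0: fits
  row 1: fits
  row 2: blocked -> lock at row 1

Answer: 1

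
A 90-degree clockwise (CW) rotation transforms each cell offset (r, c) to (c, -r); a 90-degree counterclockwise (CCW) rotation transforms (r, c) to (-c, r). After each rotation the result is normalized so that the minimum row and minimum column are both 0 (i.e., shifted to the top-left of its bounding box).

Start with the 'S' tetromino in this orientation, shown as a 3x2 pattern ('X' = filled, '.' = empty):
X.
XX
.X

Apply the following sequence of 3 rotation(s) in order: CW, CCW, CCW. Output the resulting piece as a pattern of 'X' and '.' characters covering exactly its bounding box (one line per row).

Answer: .XX
XX.

Derivation:
Start:
X.
XX
.X
After rotation 1 (CW):
.XX
XX.
After rotation 2 (CCW):
X.
XX
.X
After rotation 3 (CCW):
.XX
XX.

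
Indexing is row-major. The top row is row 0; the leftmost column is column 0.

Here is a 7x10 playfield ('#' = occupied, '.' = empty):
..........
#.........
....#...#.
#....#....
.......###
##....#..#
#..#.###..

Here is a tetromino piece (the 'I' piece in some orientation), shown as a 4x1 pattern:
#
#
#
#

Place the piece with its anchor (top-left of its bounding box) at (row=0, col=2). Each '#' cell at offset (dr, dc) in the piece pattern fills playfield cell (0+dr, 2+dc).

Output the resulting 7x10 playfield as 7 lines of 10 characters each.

Fill (0+0,2+0) = (0,2)
Fill (0+1,2+0) = (1,2)
Fill (0+2,2+0) = (2,2)
Fill (0+3,2+0) = (3,2)

Answer: ..#.......
#.#.......
..#.#...#.
#.#..#....
.......###
##....#..#
#..#.###..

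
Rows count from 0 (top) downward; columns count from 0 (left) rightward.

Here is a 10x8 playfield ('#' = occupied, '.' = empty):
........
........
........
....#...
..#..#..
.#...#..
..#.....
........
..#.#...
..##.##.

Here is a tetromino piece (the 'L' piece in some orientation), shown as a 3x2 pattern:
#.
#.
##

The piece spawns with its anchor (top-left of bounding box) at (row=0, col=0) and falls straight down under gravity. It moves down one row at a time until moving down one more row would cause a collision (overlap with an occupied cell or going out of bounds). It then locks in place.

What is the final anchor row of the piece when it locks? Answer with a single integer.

Spawn at (row=0, col=0). Try each row:
  row 0: fits
  row 1: fits
  row 2: fits
  row 3: blocked -> lock at row 2

Answer: 2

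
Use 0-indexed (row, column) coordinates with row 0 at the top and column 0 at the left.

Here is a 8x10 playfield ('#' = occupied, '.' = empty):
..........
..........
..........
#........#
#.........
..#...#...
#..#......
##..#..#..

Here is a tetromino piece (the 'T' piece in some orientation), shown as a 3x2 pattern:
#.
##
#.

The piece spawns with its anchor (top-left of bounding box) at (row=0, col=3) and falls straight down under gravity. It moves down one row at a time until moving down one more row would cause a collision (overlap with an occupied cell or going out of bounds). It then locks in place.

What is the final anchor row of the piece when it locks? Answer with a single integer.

Answer: 3

Derivation:
Spawn at (row=0, col=3). Try each row:
  row 0: fits
  row 1: fits
  row 2: fits
  row 3: fits
  row 4: blocked -> lock at row 3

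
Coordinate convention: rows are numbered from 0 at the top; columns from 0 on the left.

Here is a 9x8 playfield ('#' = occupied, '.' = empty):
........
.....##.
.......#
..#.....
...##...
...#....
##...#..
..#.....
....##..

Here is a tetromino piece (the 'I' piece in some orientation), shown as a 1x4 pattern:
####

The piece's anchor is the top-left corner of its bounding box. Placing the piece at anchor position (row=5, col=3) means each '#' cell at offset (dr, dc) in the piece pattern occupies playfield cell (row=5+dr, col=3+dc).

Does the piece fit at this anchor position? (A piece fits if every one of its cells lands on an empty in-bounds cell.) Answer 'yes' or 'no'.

Answer: no

Derivation:
Check each piece cell at anchor (5, 3):
  offset (0,0) -> (5,3): occupied ('#') -> FAIL
  offset (0,1) -> (5,4): empty -> OK
  offset (0,2) -> (5,5): empty -> OK
  offset (0,3) -> (5,6): empty -> OK
All cells valid: no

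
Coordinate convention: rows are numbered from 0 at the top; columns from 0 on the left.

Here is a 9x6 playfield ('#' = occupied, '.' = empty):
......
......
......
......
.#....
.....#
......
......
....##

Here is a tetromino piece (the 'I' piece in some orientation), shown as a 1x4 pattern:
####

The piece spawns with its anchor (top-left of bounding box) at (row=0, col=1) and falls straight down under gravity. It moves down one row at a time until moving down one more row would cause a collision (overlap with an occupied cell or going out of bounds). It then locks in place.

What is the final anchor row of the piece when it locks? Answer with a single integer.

Spawn at (row=0, col=1). Try each row:
  row 0: fits
  row 1: fits
  row 2: fits
  row 3: fits
  row 4: blocked -> lock at row 3

Answer: 3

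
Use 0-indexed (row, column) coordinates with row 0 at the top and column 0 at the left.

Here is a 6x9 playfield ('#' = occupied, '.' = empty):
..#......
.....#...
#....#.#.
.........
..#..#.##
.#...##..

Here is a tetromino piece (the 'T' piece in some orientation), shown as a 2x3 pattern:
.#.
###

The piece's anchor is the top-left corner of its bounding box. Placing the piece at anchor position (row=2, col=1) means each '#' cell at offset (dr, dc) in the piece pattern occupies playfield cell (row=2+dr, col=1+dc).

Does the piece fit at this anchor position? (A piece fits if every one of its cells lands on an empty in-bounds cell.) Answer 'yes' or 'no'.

Check each piece cell at anchor (2, 1):
  offset (0,1) -> (2,2): empty -> OK
  offset (1,0) -> (3,1): empty -> OK
  offset (1,1) -> (3,2): empty -> OK
  offset (1,2) -> (3,3): empty -> OK
All cells valid: yes

Answer: yes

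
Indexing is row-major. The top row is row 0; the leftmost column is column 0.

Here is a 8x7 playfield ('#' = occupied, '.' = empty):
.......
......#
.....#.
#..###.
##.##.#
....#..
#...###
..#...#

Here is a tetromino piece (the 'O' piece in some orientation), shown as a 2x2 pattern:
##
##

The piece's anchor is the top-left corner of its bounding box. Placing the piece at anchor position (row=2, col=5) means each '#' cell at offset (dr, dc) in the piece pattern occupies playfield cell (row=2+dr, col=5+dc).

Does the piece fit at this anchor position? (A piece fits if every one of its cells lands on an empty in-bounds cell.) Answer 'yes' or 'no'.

Answer: no

Derivation:
Check each piece cell at anchor (2, 5):
  offset (0,0) -> (2,5): occupied ('#') -> FAIL
  offset (0,1) -> (2,6): empty -> OK
  offset (1,0) -> (3,5): occupied ('#') -> FAIL
  offset (1,1) -> (3,6): empty -> OK
All cells valid: no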